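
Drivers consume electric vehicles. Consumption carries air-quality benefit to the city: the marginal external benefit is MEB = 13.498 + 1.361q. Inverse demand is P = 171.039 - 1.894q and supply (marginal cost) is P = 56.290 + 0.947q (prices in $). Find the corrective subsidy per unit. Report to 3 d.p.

Social marginal benefit = demand + MEB = 184.537 - 0.533q.
Set SMB = MC: 184.537 - 0.533q = 56.290 + 0.947q → q* = 86.6534.
The Pigouvian subsidy equals MEB at q*: 13.498 + 1.361×86.6534 = 131.4333.

subsidy = $131.433 per unit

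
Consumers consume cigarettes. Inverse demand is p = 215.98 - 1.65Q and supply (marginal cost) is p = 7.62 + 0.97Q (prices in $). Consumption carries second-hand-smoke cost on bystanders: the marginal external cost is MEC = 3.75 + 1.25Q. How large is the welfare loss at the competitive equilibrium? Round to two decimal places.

Market equilibrium (private): 7.62 + 0.97Q = 215.98 - 1.65Q → Q_m = 79.5267.
Social marginal benefit = demand − MEC = 212.23 - 2.90Q.
Set SMB = MC: 212.23 - 2.90Q = 7.62 + 0.97Q → Q* = 52.8708.
The welfare-loss triangle has base |Q_m − Q*| and height MEC(Q_m) (the vertical gap between SMB and MC is zero at Q* and MEC at Q_m).
DWL = ½ × 26.6559 × 103.1584 = 1374.8900.

DWL = $1374.89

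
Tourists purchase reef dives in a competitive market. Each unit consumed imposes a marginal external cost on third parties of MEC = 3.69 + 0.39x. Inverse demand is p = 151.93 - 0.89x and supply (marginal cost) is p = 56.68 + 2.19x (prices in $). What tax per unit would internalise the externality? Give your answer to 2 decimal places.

Social marginal benefit = demand − MEC = 148.24 - 1.28x.
Set SMB = MC: 148.24 - 1.28x = 56.68 + 2.19x → x* = 26.3862.
The Pigouvian tax equals MEC at x*: 3.69 + 0.39×26.3862 = 13.9806.

tax = $13.98 per unit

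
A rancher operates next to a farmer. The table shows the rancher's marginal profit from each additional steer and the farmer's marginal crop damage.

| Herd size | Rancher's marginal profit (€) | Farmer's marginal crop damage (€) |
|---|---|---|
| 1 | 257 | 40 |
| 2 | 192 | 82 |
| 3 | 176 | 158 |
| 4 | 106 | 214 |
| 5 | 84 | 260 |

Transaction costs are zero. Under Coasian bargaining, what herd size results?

Bargaining reaches the level where marginal profit last exceeds marginal crop damage.
That holds through level 3 (176 ≥ 158) but not at 4 (106 < 214).

3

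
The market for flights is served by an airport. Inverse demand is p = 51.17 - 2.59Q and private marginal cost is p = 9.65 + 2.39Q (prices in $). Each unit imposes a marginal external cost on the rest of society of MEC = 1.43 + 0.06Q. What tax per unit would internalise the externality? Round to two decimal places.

Social marginal cost = private MC + MEC = 11.08 + 2.45Q.
Set SMC = demand: 11.08 + 2.45Q = 51.17 - 2.59Q → Q* = 7.9544.
The Pigouvian tax equals MEC at Q*: 1.43 + 0.06×7.9544 = 1.9073.

tax = $1.91 per unit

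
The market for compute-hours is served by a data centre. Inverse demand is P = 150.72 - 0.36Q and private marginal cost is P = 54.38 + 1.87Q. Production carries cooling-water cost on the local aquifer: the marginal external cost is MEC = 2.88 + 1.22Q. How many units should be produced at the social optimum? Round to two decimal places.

Q* = 27.09

Social marginal cost = private MC + MEC = 57.26 + 3.09Q.
Set SMC = demand: 57.26 + 3.09Q = 150.72 - 0.36Q → Q* = 27.0899.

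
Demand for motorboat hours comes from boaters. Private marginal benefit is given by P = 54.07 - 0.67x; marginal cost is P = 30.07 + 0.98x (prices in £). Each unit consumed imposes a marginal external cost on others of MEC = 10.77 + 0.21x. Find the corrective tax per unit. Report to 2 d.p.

tax = £12.26 per unit

Social marginal benefit = demand − MEC = 43.30 - 0.88x.
Set SMB = MC: 43.30 - 0.88x = 30.07 + 0.98x → x* = 7.1129.
The Pigouvian tax equals MEC at x*: 10.77 + 0.21×7.1129 = 12.2637.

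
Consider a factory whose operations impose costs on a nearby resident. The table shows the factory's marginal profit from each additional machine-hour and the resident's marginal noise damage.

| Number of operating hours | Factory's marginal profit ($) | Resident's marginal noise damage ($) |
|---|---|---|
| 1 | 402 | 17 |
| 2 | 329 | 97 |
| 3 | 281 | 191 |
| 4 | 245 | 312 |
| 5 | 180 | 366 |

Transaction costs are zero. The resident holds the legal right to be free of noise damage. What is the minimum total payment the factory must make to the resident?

Efficient level: marginal profit ≥ marginal noise damage through level 3, so k* = 3.
With the resident holding the right, the factory must at least compensate total damage at k*: 17 + 97 + 191 = 305.

$305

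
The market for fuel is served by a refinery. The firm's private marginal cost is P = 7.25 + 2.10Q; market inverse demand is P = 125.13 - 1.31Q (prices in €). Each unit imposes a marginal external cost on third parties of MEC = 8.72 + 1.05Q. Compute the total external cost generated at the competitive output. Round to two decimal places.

Market equilibrium (private): 7.25 + 2.10Q = 125.13 - 1.31Q → Q_m = 34.5689.
Total external cost = ∫₀^{Q_m} (8.72 + 1.05Q) dQ = 8.72×34.5689 + ½×1.05×34.5689² = 928.8205.

€928.82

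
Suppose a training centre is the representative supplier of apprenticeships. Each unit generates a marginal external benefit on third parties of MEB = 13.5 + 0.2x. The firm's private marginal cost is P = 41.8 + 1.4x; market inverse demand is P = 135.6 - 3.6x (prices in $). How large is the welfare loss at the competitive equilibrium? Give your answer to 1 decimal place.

DWL = $31.0

Market equilibrium (private): 41.8 + 1.4x = 135.6 - 3.6x → x_m = 18.7600.
Social marginal cost = private MC − MEB = 28.3 + 1.2x.
Set SMC = demand: 28.3 + 1.2x = 135.6 - 3.6x → x* = 22.3542.
Between x* and x_m the wedge demand − SMC runs linearly from 0 to MEB(x_m), so the loss is a triangle.
DWL = ½ × 3.5942 × 17.2520 = 31.0036.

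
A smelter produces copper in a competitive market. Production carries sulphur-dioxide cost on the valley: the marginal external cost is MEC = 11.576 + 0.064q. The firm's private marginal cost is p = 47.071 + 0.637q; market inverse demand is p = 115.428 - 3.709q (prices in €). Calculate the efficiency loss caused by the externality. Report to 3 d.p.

Market equilibrium (private): 47.071 + 0.637q = 115.428 - 3.709q → q_m = 15.7287.
Social marginal cost = private MC + MEC = 58.647 + 0.701q.
Set SMC = demand: 58.647 + 0.701q = 115.428 - 3.709q → q* = 12.8755.
Between q* and q_m the wedge SMC − demand runs linearly from 0 to MEC(q_m), so the loss is a triangle.
DWL = ½ × 2.8532 × 12.5826 = 17.9503.

DWL = €17.950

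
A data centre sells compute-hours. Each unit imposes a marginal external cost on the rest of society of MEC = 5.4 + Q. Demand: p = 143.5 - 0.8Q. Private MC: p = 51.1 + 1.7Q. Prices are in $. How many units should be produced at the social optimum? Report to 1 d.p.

Q* = 24.9

Social marginal cost = private MC + MEC = 56.5 + 2.7Q.
Set SMC = demand: 56.5 + 2.7Q = 143.5 - 0.8Q → Q* = 24.8571.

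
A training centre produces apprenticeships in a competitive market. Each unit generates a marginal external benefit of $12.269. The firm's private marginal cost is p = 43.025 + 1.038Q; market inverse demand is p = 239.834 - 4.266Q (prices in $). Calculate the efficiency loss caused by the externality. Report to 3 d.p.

DWL = $14.190

Market equilibrium (private): 43.025 + 1.038Q = 239.834 - 4.266Q → Q_m = 37.1058.
Social marginal cost = private MC − MEB = 30.756 + 1.038Q.
Set SMC = demand: 30.756 + 1.038Q = 239.834 - 4.266Q → Q* = 39.4189.
The welfare-loss triangle has base |Q_m − Q*| and height MEB(Q_m) (the vertical gap between SMC and demand is zero at Q* and MEB at Q_m).
DWL = ½ × 2.3131 × 12.2690 = 14.1897.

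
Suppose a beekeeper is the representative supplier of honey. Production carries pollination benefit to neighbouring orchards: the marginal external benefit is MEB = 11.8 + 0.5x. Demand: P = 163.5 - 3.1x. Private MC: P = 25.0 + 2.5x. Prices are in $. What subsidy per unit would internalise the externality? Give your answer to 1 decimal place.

Social marginal cost = private MC − MEB = 13.2 + 2.0x.
Set SMC = demand: 13.2 + 2.0x = 163.5 - 3.1x → x* = 29.4706.
The Pigouvian subsidy equals MEB at x*: 11.8 + 0.5×29.4706 = 26.5353.

subsidy = $26.5 per unit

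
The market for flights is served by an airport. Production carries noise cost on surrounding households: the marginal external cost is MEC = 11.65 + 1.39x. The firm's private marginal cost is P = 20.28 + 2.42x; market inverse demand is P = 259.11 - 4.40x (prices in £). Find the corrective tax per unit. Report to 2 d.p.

Social marginal cost = private MC + MEC = 31.93 + 3.81x.
Set SMC = demand: 31.93 + 3.81x = 259.11 - 4.40x → x* = 27.6711.
The Pigouvian tax equals MEC at x*: 11.65 + 1.39×27.6711 = 50.1128.

tax = £50.11 per unit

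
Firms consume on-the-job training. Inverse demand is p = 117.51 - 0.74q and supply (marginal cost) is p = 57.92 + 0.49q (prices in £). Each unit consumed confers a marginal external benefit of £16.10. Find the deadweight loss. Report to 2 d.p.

DWL = £105.37

Market equilibrium (private): 57.92 + 0.49q = 117.51 - 0.74q → q_m = 48.4472.
Social marginal benefit = demand + MEB = 133.61 - 0.74q.
Set SMB = MC: 133.61 - 0.74q = 57.92 + 0.49q → q* = 61.5366.
Between q* and q_m the wedge SMB − MC runs linearly from 0 to MEB(q_m), so the loss is a triangle.
DWL = ½ × 13.0894 × 16.1000 = 105.3697.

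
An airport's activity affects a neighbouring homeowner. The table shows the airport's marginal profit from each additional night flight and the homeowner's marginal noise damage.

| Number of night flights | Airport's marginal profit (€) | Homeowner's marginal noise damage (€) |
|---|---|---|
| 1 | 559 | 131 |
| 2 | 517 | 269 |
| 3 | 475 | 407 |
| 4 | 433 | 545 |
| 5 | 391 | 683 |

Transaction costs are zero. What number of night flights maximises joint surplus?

3

Bargaining reaches the level where marginal profit last exceeds marginal noise damage.
That holds through level 3 (475 ≥ 407) but not at 4 (433 < 545).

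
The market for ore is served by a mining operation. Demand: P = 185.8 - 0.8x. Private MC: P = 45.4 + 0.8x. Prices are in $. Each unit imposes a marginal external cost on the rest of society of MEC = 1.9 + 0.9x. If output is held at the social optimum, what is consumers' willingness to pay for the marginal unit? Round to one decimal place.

P = $141.5

Social marginal cost = private MC + MEC = 47.3 + 1.7x.
Set SMC = demand: 47.3 + 1.7x = 185.8 - 0.8x → x* = 55.4000.
Consumer price on the demand curve at x*: 185.8 − 0.8×55.4000 = 141.4800.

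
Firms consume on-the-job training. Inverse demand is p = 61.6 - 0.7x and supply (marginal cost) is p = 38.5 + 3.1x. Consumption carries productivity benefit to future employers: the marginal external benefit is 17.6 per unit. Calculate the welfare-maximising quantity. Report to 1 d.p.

x* = 10.7

Social marginal benefit = demand + MEB = 79.2 - 0.7x.
Set SMB = MC: 79.2 - 0.7x = 38.5 + 3.1x → x* = 10.7105.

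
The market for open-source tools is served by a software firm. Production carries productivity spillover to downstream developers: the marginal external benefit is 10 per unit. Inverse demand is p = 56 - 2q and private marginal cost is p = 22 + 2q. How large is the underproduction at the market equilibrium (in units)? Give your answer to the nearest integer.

3 units

Market equilibrium (private): 22 + 2q = 56 - 2q → q_m = 8.5000.
Social marginal cost = private MC − MEB = 12 + 2q.
Set SMC = demand: 12 + 2q = 56 - 2q → q* = 11.0000.
Gap = |8.5000 − 11.0000| = 2.5000.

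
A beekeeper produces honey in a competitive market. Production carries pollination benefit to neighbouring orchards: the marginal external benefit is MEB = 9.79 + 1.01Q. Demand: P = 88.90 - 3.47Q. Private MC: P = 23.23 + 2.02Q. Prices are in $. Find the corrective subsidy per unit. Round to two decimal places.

subsidy = $26.80 per unit

Social marginal cost = private MC − MEB = 13.44 + 1.01Q.
Set SMC = demand: 13.44 + 1.01Q = 88.90 - 3.47Q → Q* = 16.8438.
The Pigouvian subsidy equals MEB at Q*: 9.79 + 1.01×16.8438 = 26.8022.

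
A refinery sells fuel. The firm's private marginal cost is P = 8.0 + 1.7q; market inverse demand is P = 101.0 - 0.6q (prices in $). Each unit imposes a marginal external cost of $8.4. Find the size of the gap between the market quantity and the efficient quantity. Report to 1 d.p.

Market equilibrium (private): 8.0 + 1.7q = 101.0 - 0.6q → q_m = 40.4348.
Social marginal cost = private MC + MEC = 16.4 + 1.7q.
Set SMC = demand: 16.4 + 1.7q = 101.0 - 0.6q → q* = 36.7826.
Gap = |40.4348 − 36.7826| = 3.6522.

3.7 units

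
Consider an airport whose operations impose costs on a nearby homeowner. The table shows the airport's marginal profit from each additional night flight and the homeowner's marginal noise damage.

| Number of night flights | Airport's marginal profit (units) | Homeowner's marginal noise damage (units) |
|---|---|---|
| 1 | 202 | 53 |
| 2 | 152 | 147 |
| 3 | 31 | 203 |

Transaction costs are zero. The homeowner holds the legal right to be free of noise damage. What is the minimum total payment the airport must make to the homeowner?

Efficient level: marginal profit ≥ marginal noise damage through level 2, so k* = 2.
With the homeowner holding the right, the airport must at least compensate total damage at k*: 53 + 147 = 200.

200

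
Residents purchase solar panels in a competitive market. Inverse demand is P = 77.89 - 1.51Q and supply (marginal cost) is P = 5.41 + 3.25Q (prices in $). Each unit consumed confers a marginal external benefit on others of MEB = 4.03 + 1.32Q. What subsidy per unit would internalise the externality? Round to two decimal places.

subsidy = $33.39 per unit

Social marginal benefit = demand + MEB = 81.92 - 0.19Q.
Set SMB = MC: 81.92 - 0.19Q = 5.41 + 3.25Q → Q* = 22.2413.
The Pigouvian subsidy equals MEB at Q*: 4.03 + 1.32×22.2413 = 33.3885.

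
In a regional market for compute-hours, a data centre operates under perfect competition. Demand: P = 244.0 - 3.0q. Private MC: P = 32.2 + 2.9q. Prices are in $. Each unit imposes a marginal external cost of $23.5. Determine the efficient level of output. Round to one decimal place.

Social marginal cost = private MC + MEC = 55.7 + 2.9q.
Set SMC = demand: 55.7 + 2.9q = 244.0 - 3.0q → q* = 31.9153.

q* = 31.9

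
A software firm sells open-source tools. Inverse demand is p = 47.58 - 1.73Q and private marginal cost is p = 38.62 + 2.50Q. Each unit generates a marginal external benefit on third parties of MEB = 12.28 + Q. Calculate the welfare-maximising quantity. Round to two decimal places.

Q* = 6.58

Social marginal cost = private MC − MEB = 26.34 + 1.50Q.
Set SMC = demand: 26.34 + 1.50Q = 47.58 - 1.73Q → Q* = 6.5759.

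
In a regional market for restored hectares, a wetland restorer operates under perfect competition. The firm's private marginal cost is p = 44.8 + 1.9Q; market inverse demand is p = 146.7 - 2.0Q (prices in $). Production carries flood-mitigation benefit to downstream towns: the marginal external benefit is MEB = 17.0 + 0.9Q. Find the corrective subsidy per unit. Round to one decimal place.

Social marginal cost = private MC − MEB = 27.8 + Q.
Set SMC = demand: 27.8 + Q = 146.7 - 2.0Q → Q* = 39.6333.
The Pigouvian subsidy equals MEB at Q*: 17.0 + 0.9×39.6333 = 52.6700.

subsidy = $52.7 per unit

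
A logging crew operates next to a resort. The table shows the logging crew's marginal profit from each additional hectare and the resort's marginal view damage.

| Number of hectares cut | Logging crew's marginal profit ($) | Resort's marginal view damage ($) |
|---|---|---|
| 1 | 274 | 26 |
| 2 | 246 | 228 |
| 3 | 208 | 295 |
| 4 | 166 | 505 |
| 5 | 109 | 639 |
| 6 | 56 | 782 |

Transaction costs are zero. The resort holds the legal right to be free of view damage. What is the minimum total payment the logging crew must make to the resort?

$254

Efficient level: marginal profit ≥ marginal view damage through level 2, so k* = 2.
With the resort holding the right, the logging crew must at least compensate total damage at k*: 26 + 228 = 254.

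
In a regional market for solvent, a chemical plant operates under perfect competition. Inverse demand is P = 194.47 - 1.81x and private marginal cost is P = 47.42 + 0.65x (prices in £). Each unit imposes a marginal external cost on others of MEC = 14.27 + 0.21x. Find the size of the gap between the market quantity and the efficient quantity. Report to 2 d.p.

Market equilibrium (private): 47.42 + 0.65x = 194.47 - 1.81x → x_m = 59.7764.
Social marginal cost = private MC + MEC = 61.69 + 0.86x.
Set SMC = demand: 61.69 + 0.86x = 194.47 - 1.81x → x* = 49.7303.
Gap = |59.7764 − 49.7303| = 10.0461.

10.05 units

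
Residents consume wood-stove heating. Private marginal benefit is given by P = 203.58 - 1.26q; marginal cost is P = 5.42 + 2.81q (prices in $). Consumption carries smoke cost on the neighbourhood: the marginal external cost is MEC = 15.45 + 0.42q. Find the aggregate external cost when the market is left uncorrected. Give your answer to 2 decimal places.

$1250.04

Market equilibrium (private): 5.42 + 2.81q = 203.58 - 1.26q → q_m = 48.6880.
Total external cost = ∫₀^{q_m} (15.45 + 0.42q) dq = 15.45×48.6880 + ½×0.42×48.6880² = 1250.0391.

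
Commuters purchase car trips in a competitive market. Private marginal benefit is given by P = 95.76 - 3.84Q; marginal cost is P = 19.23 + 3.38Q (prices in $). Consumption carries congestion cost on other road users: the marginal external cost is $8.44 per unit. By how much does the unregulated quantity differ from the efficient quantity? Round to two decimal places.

1.17 units

Market equilibrium (private): 19.23 + 3.38Q = 95.76 - 3.84Q → Q_m = 10.5997.
Social marginal benefit = demand − MEC = 87.32 - 3.84Q.
Set SMB = MC: 87.32 - 3.84Q = 19.23 + 3.38Q → Q* = 9.4307.
Gap = |10.5997 − 9.4307| = 1.1690.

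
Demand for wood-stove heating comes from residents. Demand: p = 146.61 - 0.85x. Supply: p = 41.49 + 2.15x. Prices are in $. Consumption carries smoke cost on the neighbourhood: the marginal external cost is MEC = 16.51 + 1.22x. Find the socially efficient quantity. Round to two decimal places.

x* = 21.00

Social marginal benefit = demand − MEC = 130.10 - 2.07x.
Set SMB = MC: 130.10 - 2.07x = 41.49 + 2.15x → x* = 20.9976.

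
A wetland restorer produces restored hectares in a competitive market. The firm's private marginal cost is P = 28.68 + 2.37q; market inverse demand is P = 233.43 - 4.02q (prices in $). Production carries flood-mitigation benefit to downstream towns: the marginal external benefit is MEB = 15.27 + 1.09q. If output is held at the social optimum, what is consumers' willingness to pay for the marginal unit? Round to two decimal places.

P = $66.55

Social marginal cost = private MC − MEB = 13.41 + 1.28q.
Set SMC = demand: 13.41 + 1.28q = 233.43 - 4.02q → q* = 41.5132.
Consumer price on the demand curve at q*: 233.43 − 4.02×41.5132 = 66.5469.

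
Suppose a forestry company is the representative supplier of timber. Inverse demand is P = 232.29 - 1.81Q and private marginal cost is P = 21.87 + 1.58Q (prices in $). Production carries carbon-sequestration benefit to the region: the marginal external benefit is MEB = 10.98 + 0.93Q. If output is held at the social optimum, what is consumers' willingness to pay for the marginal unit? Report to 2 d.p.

Social marginal cost = private MC − MEB = 10.89 + 0.65Q.
Set SMC = demand: 10.89 + 0.65Q = 232.29 - 1.81Q → Q* = 90.0000.
Consumer price on the demand curve at Q*: 232.29 − 1.81×90.0000 = 69.3900.

P = $69.39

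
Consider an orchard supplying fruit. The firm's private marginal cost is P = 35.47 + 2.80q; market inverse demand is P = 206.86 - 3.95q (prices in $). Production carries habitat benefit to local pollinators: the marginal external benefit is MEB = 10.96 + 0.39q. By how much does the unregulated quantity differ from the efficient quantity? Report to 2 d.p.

Market equilibrium (private): 35.47 + 2.80q = 206.86 - 3.95q → q_m = 25.3911.
Social marginal cost = private MC − MEB = 24.51 + 2.41q.
Set SMC = demand: 24.51 + 2.41q = 206.86 - 3.95q → q* = 28.6714.
Gap = |25.3911 − 28.6714| = 3.2803.

3.28 units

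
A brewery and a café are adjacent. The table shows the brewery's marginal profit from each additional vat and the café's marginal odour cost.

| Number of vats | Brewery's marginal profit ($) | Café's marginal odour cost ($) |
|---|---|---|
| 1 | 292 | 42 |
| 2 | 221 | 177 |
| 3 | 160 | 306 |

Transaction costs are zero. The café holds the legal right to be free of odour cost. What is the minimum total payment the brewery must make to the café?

Efficient level: marginal profit ≥ marginal odour cost through level 2, so k* = 2.
With the café holding the right, the brewery must at least compensate total damage at k*: 42 + 177 = 219.

$219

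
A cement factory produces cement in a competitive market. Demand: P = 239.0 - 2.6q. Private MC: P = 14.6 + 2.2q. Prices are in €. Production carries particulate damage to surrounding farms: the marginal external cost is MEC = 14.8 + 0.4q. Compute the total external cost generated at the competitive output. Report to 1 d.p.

Market equilibrium (private): 14.6 + 2.2q = 239.0 - 2.6q → q_m = 46.7500.
Total external cost = ∫₀^{q_m} (14.8 + 0.4q) dq = 14.8×46.7500 + ½×0.4×46.7500² = 1129.0125.

€1129.0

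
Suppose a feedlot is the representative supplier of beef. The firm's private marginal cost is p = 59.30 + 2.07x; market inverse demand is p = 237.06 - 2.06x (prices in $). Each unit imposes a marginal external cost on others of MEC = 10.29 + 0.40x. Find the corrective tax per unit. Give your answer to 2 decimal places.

Social marginal cost = private MC + MEC = 69.59 + 2.47x.
Set SMC = demand: 69.59 + 2.47x = 237.06 - 2.06x → x* = 36.9691.
The Pigouvian tax equals MEC at x*: 10.29 + 0.40×36.9691 = 25.0776.

tax = $25.08 per unit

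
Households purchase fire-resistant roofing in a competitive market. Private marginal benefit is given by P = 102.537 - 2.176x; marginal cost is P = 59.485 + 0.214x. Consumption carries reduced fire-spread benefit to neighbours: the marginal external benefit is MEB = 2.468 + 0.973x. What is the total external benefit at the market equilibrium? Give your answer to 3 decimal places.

202.318

Market equilibrium (private): 59.485 + 0.214x = 102.537 - 2.176x → x_m = 18.0134.
Total external benefit = ∫₀^{x_m} (2.468 + 0.973x) dx = 2.468×18.0134 + ½×0.973×18.0134² = 202.3178.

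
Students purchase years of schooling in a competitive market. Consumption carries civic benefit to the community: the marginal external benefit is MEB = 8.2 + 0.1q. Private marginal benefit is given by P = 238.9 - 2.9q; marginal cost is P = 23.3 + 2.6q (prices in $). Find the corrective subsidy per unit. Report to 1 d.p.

Social marginal benefit = demand + MEB = 247.1 - 2.8q.
Set SMB = MC: 247.1 - 2.8q = 23.3 + 2.6q → q* = 41.4444.
The Pigouvian subsidy equals MEB at q*: 8.2 + 0.1×41.4444 = 12.3444.

subsidy = $12.3 per unit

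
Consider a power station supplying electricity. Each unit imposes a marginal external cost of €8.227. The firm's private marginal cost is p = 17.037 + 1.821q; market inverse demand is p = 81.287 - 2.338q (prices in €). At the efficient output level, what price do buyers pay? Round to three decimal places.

P = €49.793

Social marginal cost = private MC + MEC = 25.264 + 1.821q.
Set SMC = demand: 25.264 + 1.821q = 81.287 - 2.338q → q* = 13.4703.
Consumer price on the demand curve at q*: 81.287 − 2.338×13.4703 = 49.7934.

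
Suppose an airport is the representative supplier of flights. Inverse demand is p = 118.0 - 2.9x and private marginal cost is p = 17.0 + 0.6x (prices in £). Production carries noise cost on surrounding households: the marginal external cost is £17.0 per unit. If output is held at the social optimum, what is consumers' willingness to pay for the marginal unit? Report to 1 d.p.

P = £48.4

Social marginal cost = private MC + MEC = 34.0 + 0.6x.
Set SMC = demand: 34.0 + 0.6x = 118.0 - 2.9x → x* = 24.0000.
Consumer price on the demand curve at x*: 118.0 − 2.9×24.0000 = 48.4000.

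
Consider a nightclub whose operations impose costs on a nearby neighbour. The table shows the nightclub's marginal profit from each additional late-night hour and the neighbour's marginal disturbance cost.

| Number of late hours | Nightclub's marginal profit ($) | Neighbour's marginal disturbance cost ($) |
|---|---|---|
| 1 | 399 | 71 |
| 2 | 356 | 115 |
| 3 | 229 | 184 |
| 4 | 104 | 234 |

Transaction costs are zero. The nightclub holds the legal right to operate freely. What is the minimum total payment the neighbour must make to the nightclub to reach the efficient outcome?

Left alone the nightclub would choose level 4 (marginal profit stays positive).
Efficient level: k* = 3 (marginal profit ≥ marginal disturbance cost through 3).
The neighbour must at least cover the nightclub's forgone profit from cutting 4→3: 104 = 104.

$104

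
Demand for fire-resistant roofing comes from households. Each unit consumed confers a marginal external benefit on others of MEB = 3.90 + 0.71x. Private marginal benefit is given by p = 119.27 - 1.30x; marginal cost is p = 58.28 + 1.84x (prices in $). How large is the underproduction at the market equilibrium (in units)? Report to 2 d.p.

7.28 units

Market equilibrium (private): 58.28 + 1.84x = 119.27 - 1.30x → x_m = 19.4236.
Social marginal benefit = demand + MEB = 123.17 - 0.59x.
Set SMB = MC: 123.17 - 0.59x = 58.28 + 1.84x → x* = 26.7037.
Gap = |19.4236 − 26.7037| = 7.2801.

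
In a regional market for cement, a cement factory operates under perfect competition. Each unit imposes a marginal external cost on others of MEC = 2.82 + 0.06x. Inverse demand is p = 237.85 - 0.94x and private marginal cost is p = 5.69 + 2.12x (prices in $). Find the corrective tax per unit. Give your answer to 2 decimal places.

Social marginal cost = private MC + MEC = 8.51 + 2.18x.
Set SMC = demand: 8.51 + 2.18x = 237.85 - 0.94x → x* = 73.5064.
The Pigouvian tax equals MEC at x*: 2.82 + 0.06×73.5064 = 7.2304.

tax = $7.23 per unit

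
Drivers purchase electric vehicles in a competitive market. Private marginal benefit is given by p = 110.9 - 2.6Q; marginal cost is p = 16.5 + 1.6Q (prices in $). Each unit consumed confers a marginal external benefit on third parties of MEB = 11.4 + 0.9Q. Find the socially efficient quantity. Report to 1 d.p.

Social marginal benefit = demand + MEB = 122.3 - 1.7Q.
Set SMB = MC: 122.3 - 1.7Q = 16.5 + 1.6Q → Q* = 32.0606.

Q* = 32.1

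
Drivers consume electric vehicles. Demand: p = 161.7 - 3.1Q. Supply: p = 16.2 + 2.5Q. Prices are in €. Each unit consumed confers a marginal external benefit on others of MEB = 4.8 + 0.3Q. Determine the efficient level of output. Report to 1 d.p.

Q* = 28.4

Social marginal benefit = demand + MEB = 166.5 - 2.8Q.
Set SMB = MC: 166.5 - 2.8Q = 16.2 + 2.5Q → Q* = 28.3585.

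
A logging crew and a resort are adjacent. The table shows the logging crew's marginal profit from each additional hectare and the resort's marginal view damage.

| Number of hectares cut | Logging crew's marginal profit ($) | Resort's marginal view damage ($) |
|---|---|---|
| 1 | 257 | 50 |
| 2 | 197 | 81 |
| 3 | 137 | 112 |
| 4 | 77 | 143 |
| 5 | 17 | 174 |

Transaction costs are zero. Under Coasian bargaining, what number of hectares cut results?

Bargaining reaches the level where marginal profit last exceeds marginal view damage.
That holds through level 3 (137 ≥ 112) but not at 4 (77 < 143).

3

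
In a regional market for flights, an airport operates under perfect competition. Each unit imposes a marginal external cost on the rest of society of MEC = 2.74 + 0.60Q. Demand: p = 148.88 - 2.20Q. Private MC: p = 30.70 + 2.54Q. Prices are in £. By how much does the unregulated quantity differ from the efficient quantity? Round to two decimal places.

Market equilibrium (private): 30.70 + 2.54Q = 148.88 - 2.20Q → Q_m = 24.9325.
Social marginal cost = private MC + MEC = 33.44 + 3.14Q.
Set SMC = demand: 33.44 + 3.14Q = 148.88 - 2.20Q → Q* = 21.6180.
Gap = |24.9325 − 21.6180| = 3.3145.

3.31 units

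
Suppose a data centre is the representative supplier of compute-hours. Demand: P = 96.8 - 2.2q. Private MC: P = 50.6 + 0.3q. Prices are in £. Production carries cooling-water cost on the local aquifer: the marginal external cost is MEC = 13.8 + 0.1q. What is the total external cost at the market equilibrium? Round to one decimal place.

Market equilibrium (private): 50.6 + 0.3q = 96.8 - 2.2q → q_m = 18.4800.
Total external cost = ∫₀^{q_m} (13.8 + 0.1q) dq = 13.8×18.4800 + ½×0.1×18.4800² = 272.0995.

£272.1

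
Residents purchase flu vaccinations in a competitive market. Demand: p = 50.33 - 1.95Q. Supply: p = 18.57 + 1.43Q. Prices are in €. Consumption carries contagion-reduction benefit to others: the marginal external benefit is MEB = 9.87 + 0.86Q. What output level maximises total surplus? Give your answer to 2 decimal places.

Social marginal benefit = demand + MEB = 60.20 - 1.09Q.
Set SMB = MC: 60.20 - 1.09Q = 18.57 + 1.43Q → Q* = 16.5198.

Q* = 16.52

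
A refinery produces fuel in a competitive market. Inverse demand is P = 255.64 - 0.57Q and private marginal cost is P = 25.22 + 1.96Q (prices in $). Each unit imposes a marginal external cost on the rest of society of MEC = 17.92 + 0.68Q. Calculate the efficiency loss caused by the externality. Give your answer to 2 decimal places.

DWL = $993.18

Market equilibrium (private): 25.22 + 1.96Q = 255.64 - 0.57Q → Q_m = 91.0751.
Social marginal cost = private MC + MEC = 43.14 + 2.64Q.
Set SMC = demand: 43.14 + 2.64Q = 255.64 - 0.57Q → Q* = 66.1994.
Between Q* and Q_m the wedge SMC − demand runs linearly from 0 to MEC(Q_m), so the loss is a triangle.
DWL = ½ × 24.8757 × 79.8511 = 993.1760.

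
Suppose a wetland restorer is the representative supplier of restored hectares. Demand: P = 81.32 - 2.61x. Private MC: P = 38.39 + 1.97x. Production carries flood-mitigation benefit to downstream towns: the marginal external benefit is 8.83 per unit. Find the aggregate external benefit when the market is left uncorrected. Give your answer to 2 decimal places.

82.77

Market equilibrium (private): 38.39 + 1.97x = 81.32 - 2.61x → x_m = 9.3734.
Total external benefit = MEB × x_m = 8.83 × 9.3734 = 82.7671.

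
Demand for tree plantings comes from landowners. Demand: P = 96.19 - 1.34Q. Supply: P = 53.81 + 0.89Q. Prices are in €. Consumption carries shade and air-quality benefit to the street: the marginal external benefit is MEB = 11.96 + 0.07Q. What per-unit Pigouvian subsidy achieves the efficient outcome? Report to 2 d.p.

subsidy = €13.72 per unit

Social marginal benefit = demand + MEB = 108.15 - 1.27Q.
Set SMB = MC: 108.15 - 1.27Q = 53.81 + 0.89Q → Q* = 25.1574.
The Pigouvian subsidy equals MEB at Q*: 11.96 + 0.07×25.1574 = 13.7210.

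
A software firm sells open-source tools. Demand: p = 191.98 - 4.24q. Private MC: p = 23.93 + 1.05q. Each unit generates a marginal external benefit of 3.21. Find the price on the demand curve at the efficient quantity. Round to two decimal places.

Social marginal cost = private MC − MEB = 20.72 + 1.05q.
Set SMC = demand: 20.72 + 1.05q = 191.98 - 4.24q → q* = 32.3743.
Consumer price on the demand curve at q*: 191.98 − 4.24×32.3743 = 54.7130.

P = 54.71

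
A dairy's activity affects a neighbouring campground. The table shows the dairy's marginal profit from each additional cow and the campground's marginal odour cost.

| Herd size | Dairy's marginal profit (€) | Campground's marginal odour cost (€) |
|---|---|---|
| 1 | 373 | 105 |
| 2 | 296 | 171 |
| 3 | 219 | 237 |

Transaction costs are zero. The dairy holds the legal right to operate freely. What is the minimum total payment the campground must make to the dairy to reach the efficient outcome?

€219

Left alone the dairy would choose level 3 (marginal profit stays positive).
Efficient level: k* = 2 (marginal profit ≥ marginal odour cost through 2).
The campground must at least cover the dairy's forgone profit from cutting 3→2: 219 = 219.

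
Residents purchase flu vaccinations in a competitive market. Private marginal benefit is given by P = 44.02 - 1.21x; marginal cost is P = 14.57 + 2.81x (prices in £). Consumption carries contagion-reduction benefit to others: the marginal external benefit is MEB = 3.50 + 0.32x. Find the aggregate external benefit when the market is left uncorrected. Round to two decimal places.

£34.23

Market equilibrium (private): 14.57 + 2.81x = 44.02 - 1.21x → x_m = 7.3259.
Total external benefit = ∫₀^{x_m} (3.50 + 0.32x) dx = 3.50×7.3259 + ½×0.32×7.3259² = 34.2277.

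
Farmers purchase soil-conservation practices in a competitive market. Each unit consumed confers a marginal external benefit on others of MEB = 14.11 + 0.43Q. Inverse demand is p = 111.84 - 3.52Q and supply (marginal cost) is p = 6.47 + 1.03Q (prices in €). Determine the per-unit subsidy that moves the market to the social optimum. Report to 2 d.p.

subsidy = €26.58 per unit

Social marginal benefit = demand + MEB = 125.95 - 3.09Q.
Set SMB = MC: 125.95 - 3.09Q = 6.47 + 1.03Q → Q* = 29.0000.
The Pigouvian subsidy equals MEB at Q*: 14.11 + 0.43×29.0000 = 26.5800.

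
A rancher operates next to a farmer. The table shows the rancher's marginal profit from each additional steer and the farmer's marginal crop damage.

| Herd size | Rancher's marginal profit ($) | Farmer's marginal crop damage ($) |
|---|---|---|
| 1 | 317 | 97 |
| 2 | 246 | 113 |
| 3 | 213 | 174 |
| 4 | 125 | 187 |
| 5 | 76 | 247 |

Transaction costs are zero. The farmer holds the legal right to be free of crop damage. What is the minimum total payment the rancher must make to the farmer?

$384

Efficient level: marginal profit ≥ marginal crop damage through level 3, so k* = 3.
With the farmer holding the right, the rancher must at least compensate total damage at k*: 97 + 113 + 174 = 384.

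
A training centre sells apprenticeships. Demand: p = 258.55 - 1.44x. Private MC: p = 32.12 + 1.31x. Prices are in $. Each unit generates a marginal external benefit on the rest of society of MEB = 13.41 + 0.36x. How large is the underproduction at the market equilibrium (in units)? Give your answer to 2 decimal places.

18.01 units

Market equilibrium (private): 32.12 + 1.31x = 258.55 - 1.44x → x_m = 82.3382.
Social marginal cost = private MC − MEB = 18.71 + 0.95x.
Set SMC = demand: 18.71 + 0.95x = 258.55 - 1.44x → x* = 100.3515.
Gap = |82.3382 − 100.3515| = 18.0133.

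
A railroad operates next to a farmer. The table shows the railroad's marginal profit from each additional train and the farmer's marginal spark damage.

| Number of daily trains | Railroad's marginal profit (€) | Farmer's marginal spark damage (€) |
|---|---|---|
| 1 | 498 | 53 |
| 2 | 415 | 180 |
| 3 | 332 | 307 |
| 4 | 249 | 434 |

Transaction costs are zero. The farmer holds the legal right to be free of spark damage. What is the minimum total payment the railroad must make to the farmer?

€540

Efficient level: marginal profit ≥ marginal spark damage through level 3, so k* = 3.
With the farmer holding the right, the railroad must at least compensate total damage at k*: 53 + 180 + 307 = 540.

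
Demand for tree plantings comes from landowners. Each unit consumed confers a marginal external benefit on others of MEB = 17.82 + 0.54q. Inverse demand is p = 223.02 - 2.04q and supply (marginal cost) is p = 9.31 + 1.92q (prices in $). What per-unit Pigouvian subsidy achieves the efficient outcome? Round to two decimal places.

subsidy = $54.38 per unit

Social marginal benefit = demand + MEB = 240.84 - 1.50q.
Set SMB = MC: 240.84 - 1.50q = 9.31 + 1.92q → q* = 67.6988.
The Pigouvian subsidy equals MEB at q*: 17.82 + 0.54×67.6988 = 54.3774.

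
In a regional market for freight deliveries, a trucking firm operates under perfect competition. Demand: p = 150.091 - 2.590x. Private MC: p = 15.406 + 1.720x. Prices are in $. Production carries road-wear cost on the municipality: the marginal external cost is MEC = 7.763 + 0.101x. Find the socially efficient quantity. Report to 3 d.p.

Social marginal cost = private MC + MEC = 23.169 + 1.821x.
Set SMC = demand: 23.169 + 1.821x = 150.091 - 2.590x → x* = 28.7740.

x* = 28.774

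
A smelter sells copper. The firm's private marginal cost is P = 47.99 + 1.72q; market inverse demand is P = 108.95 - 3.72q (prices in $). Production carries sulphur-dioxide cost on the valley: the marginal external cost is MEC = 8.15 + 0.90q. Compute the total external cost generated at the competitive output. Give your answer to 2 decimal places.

$147.84

Market equilibrium (private): 47.99 + 1.72q = 108.95 - 3.72q → q_m = 11.2059.
Total external cost = ∫₀^{q_m} (8.15 + 0.90q) dq = 8.15×11.2059 + ½×0.90×11.2059² = 147.8356.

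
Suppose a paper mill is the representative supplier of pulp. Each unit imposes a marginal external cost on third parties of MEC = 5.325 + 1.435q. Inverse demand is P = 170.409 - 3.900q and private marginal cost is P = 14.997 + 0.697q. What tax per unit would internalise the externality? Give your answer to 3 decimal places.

tax = 41.030 per unit

Social marginal cost = private MC + MEC = 20.322 + 2.132q.
Set SMC = demand: 20.322 + 2.132q = 170.409 - 3.900q → q* = 24.8818.
The Pigouvian tax equals MEC at q*: 5.325 + 1.435×24.8818 = 41.0304.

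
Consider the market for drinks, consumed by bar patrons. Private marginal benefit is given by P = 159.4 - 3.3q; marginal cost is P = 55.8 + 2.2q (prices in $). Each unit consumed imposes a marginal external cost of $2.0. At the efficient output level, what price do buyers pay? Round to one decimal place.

Social marginal benefit = demand − MEC = 157.4 - 3.3q.
Set SMB = MC: 157.4 - 3.3q = 55.8 + 2.2q → q* = 18.4727.
Consumer price on the demand curve at q*: 159.4 − 3.3×18.4727 = 98.4401.

P = $98.4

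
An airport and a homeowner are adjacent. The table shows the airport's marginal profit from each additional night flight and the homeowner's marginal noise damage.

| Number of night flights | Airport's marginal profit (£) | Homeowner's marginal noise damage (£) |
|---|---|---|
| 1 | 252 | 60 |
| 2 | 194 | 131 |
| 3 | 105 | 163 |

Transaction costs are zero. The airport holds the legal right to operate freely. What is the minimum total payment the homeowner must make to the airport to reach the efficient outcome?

Left alone the airport would choose level 3 (marginal profit stays positive).
Efficient level: k* = 2 (marginal profit ≥ marginal noise damage through 2).
The homeowner must at least cover the airport's forgone profit from cutting 3→2: 105 = 105.

£105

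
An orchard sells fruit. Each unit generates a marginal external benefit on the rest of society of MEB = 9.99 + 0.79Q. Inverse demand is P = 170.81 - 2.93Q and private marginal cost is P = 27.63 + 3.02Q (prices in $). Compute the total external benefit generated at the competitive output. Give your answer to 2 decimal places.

$469.13

Market equilibrium (private): 27.63 + 3.02Q = 170.81 - 2.93Q → Q_m = 24.0639.
Total external benefit = ∫₀^{Q_m} (9.99 + 0.79Q) dQ = 9.99×24.0639 + ½×0.79×24.0639² = 469.1315.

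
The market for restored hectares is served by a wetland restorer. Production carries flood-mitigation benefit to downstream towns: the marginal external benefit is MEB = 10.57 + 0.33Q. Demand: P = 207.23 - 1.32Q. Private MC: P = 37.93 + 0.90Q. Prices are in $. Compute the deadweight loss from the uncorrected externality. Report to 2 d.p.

Market equilibrium (private): 37.93 + 0.90Q = 207.23 - 1.32Q → Q_m = 76.2613.
Social marginal cost = private MC − MEB = 27.36 + 0.57Q.
Set SMC = demand: 27.36 + 0.57Q = 207.23 - 1.32Q → Q* = 95.1693.
The welfare-loss triangle has base |Q_m − Q*| and height MEB(Q_m) (the vertical gap between SMC and demand is zero at Q* and MEB at Q_m).
DWL = ½ × 18.9080 × 35.7362 = 337.8500.

DWL = $337.85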